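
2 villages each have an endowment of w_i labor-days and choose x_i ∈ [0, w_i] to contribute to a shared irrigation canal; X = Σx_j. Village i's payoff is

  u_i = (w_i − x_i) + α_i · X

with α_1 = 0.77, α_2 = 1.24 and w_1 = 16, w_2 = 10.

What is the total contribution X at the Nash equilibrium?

10

∂u_i/∂x_i = α_i − 1, so village i contributes w_i if α_i > 1, else 0.
α_i > 1 for i ∈ {2}; NE contributions (0, 10), X = 10.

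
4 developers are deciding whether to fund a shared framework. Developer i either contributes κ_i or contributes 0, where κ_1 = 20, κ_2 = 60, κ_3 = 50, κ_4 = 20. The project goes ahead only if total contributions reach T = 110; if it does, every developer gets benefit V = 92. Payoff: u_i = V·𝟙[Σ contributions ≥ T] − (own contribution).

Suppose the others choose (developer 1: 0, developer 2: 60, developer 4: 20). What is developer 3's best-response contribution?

Others' total = 80. Contributing 50 brings total to 130 ≥ 110: gain V − κ_3 = 42.
Best response: 50.

50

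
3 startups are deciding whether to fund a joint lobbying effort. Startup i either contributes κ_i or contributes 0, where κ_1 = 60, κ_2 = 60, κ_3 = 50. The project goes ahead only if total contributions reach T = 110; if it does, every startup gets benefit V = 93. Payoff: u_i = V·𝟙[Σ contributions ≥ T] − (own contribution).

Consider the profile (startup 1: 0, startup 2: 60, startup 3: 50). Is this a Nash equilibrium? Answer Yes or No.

Total = 110 ≥ 110: provided.
Startup 1 (pledges 0, payoff 93): pledging 60 → total 170, payoff 33. No gain.
Startup 2 (pledges 60, payoff 33): dropping to 0 → total 50, payoff 0. No gain.
Startup 3 (pledges 50, payoff 43): dropping to 0 → total 60, payoff 0. No gain.

Yes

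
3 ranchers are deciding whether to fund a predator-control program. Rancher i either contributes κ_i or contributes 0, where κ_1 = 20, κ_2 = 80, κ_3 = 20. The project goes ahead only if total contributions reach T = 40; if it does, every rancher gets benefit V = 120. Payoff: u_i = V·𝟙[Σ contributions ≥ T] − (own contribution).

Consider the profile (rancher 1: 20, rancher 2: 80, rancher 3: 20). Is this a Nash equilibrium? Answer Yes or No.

No

Total = 120 ≥ 40: provided.
Rancher 1 (pledges 20, payoff 100): dropping to 0 → total 100, payoff 120. Profitable deviation.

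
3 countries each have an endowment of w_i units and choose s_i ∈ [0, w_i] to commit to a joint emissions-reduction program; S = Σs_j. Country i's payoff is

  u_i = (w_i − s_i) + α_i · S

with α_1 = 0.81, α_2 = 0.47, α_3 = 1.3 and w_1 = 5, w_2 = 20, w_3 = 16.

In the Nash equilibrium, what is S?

16

∂u_i/∂s_i = α_i − 1, so country i contributes w_i if α_i > 1, else 0.
α_i > 1 for i ∈ {3}; NE contributions (0, 0, 16), S = 16.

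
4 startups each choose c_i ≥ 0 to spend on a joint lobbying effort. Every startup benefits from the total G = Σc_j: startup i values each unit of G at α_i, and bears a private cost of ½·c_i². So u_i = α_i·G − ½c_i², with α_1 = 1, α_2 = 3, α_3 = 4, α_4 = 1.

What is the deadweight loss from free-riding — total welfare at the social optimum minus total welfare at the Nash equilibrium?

94.5

Startup i's FOC: ∂u_i/∂c_i = α_i − c_i = 0, so c_i* = α_i.
NE contributions = (1, 3, 4, 1); G = 9.
W^NE = (Σα)·G − ½Σα_i² = 9² − ½·27 = 67.5.
Planner sets c_i = Σα_j = 9 for every i, so G^SO = 4·9 = 36.
W^SO = (Σα)·G^SO − ½·4·(Σα)² = (4/2)·9² = 162.
Deadweight loss = W^SO − W^NE = 94.5.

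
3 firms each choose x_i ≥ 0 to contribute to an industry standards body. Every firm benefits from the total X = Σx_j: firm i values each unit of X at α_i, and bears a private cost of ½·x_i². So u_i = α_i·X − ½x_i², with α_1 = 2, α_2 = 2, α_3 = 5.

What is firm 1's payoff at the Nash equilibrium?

16

Firm i's FOC: ∂u_i/∂x_i = α_i − x_i = 0, so x_i* = α_i.
NE contributions = (2, 2, 5); X = 9.
u_1 = α_1·X − ½·(x_1)² = 2·9 − ½·2² = 16.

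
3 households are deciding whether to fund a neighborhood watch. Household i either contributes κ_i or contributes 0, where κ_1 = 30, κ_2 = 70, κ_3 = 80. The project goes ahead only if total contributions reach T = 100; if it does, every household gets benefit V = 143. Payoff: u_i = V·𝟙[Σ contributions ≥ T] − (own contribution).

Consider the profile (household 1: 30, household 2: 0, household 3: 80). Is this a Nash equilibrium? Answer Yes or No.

Total = 110 ≥ 100: provided.
Household 1 (pledges 30, payoff 113): dropping to 0 → total 80, payoff 0. No gain.
Household 2 (pledges 0, payoff 143): pledging 70 → total 180, payoff 73. No gain.
Household 3 (pledges 80, payoff 63): dropping to 0 → total 30, payoff 0. No gain.

Yes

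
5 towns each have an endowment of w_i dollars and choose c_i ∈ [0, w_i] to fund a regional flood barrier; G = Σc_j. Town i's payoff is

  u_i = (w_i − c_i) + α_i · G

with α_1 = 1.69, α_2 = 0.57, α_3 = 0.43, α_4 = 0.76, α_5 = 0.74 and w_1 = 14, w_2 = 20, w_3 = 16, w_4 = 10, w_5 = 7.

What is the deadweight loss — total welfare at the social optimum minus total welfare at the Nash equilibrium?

169.07

∂u_i/∂c_i = α_i − 1, so town i contributes w_i if α_i > 1, else 0.
α_i > 1 for i ∈ {1}; NE contributions (14, 0, 0, 0, 0), G = 14.
W^NE = Σw_i − G^NE + (Σα_i)·G^NE = 67 + 3.19·14 = 111.66.
Planner: ∂(Σu_j)/∂c_i = Σα_j − 1 = 3.19 > 0, so everyone contributes w_i; G^SO = 67, W^SO = 67 + 3.19·67 = 280.73.
Deadweight loss = 169.07.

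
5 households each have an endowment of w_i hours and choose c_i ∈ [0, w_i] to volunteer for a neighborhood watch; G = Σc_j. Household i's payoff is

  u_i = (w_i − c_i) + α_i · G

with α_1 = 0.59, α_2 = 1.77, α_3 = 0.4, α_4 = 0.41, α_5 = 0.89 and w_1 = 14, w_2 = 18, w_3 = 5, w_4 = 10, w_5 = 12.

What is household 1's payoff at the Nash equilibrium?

∂u_i/∂c_i = α_i − 1, so household i contributes w_i if α_i > 1, else 0.
α_i > 1 for i ∈ {2}; NE contributions (0, 18, 0, 0, 0), G = 18.
u_1 = (14 − 0) + 0.59·18 = 24.62.

24.62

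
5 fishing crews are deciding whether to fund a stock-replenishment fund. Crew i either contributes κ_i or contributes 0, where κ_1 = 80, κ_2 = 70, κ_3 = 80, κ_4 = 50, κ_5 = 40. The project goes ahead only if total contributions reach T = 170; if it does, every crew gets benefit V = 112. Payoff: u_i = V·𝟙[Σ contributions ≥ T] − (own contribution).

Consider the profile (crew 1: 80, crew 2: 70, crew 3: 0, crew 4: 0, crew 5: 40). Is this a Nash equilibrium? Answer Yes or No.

Total = 190 ≥ 170: provided.
Crew 1 (pledges 80, payoff 32): dropping to 0 → total 110, payoff 0. No gain.
Crew 2 (pledges 70, payoff 42): dropping to 0 → total 120, payoff 0. No gain.
Crew 3 (pledges 0, payoff 112): pledging 80 → total 270, payoff 32. No gain.
Crew 4 (pledges 0, payoff 112): pledging 50 → total 240, payoff 62. No gain.
Crew 5 (pledges 40, payoff 72): dropping to 0 → total 150, payoff 0. No gain.

Yes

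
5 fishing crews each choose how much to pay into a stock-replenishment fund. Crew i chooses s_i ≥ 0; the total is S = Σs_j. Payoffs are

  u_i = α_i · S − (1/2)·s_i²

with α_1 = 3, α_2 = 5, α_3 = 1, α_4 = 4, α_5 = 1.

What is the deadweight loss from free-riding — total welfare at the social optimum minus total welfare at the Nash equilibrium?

Crew i's FOC: ∂u_i/∂s_i = α_i − s_i = 0, so s_i* = α_i.
NE contributions = (3, 5, 1, 4, 1); S = 14.
W^NE = (Σα)·S − ½Σα_i² = 14² − ½·52 = 170.
Planner sets s_i = Σα_j = 14 for every i, so S^SO = 5·14 = 70.
W^SO = (Σα)·S^SO − ½·5·(Σα)² = (5/2)·14² = 490.
Deadweight loss = W^SO − W^NE = 320.

320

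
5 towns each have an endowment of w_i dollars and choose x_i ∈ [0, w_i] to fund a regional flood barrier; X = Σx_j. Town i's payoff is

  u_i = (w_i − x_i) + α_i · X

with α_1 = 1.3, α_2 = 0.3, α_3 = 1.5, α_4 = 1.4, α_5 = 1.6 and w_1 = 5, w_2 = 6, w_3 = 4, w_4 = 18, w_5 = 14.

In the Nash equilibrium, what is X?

41

∂u_i/∂x_i = α_i − 1, so town i contributes w_i if α_i > 1, else 0.
α_i > 1 for i ∈ {1, 3, 4, 5}; NE contributions (5, 0, 4, 18, 14), X = 41.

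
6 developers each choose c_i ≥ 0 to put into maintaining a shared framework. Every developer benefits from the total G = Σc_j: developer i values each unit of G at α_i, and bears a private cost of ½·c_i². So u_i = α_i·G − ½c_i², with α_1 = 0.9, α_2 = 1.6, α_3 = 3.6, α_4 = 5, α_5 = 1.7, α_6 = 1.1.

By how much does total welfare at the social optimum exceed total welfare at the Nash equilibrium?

Developer i's FOC: ∂u_i/∂c_i = α_i − c_i = 0, so c_i* = α_i.
NE contributions = (0.9, 1.6, 3.6, 5, 1.7, 1.1); G = 13.9.
W^NE = (Σα)·G − ½Σα_i² = 13.9² − ½·45.43 = 170.495.
Planner sets c_i = Σα_j = 13.9 for every i, so G^SO = 6·13.9 = 83.4.
W^SO = (Σα)·G^SO − ½·6·(Σα)² = (6/2)·13.9² = 579.63.
Deadweight loss = W^SO − W^NE = 409.135.

409.135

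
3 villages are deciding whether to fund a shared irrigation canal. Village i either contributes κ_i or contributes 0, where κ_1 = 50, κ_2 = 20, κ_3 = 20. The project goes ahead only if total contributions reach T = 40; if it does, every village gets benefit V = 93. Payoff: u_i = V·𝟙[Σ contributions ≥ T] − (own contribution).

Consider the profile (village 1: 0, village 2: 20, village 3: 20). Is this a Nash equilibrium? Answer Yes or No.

Yes

Total = 40 ≥ 40: provided.
Village 1 (pledges 0, payoff 93): pledging 50 → total 90, payoff 43. No gain.
Village 2 (pledges 20, payoff 73): dropping to 0 → total 20, payoff 0. No gain.
Village 3 (pledges 20, payoff 73): dropping to 0 → total 20, payoff 0. No gain.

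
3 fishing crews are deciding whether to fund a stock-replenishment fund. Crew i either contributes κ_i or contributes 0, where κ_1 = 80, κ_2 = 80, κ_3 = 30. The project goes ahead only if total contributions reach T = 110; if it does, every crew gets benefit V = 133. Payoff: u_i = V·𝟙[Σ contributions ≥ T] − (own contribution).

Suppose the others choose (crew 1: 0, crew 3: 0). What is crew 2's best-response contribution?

0

Others' total = 0. Even contributing 80 gives 80 < 110: no benefit either way.
Best response: 0.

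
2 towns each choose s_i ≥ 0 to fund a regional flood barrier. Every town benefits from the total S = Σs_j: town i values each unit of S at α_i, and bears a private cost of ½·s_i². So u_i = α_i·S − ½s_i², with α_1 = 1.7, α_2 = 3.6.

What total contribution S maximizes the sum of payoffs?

Planner FOC: ∂(Σu_j)/∂s_i = (Σα_j) − s_i = 0, so s_i^SO = Σα_j = 5.3 for every i; S^SO = 10.6.

10.6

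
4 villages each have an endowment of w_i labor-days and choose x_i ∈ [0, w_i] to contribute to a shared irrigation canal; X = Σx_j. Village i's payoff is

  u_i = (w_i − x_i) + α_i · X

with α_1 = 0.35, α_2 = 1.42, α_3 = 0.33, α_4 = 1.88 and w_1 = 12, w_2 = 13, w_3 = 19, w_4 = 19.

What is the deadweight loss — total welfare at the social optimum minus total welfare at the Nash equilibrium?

∂u_i/∂x_i = α_i − 1, so village i contributes w_i if α_i > 1, else 0.
α_i > 1 for i ∈ {2, 4}; NE contributions (0, 13, 0, 19), X = 32.
W^NE = Σw_i − X^NE + (Σα_i)·X^NE = 63 + 2.98·32 = 158.36.
Planner: ∂(Σu_j)/∂x_i = Σα_j − 1 = 2.98 > 0, so everyone contributes w_i; X^SO = 63, W^SO = 63 + 2.98·63 = 250.74.
Deadweight loss = 92.38.

92.38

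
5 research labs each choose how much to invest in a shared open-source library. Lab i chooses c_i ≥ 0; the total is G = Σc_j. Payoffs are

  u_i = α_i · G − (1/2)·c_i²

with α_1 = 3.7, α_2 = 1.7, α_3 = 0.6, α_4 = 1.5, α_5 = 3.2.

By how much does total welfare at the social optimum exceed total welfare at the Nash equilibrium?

186.45

Lab i's FOC: ∂u_i/∂c_i = α_i − c_i = 0, so c_i* = α_i.
NE contributions = (3.7, 1.7, 0.6, 1.5, 3.2); G = 10.7.
W^NE = (Σα)·G − ½Σα_i² = 10.7² − ½·29.43 = 99.775.
Planner sets c_i = Σα_j = 10.7 for every i, so G^SO = 5·10.7 = 53.5.
W^SO = (Σα)·G^SO − ½·5·(Σα)² = (5/2)·10.7² = 286.225.
Deadweight loss = W^SO − W^NE = 186.45.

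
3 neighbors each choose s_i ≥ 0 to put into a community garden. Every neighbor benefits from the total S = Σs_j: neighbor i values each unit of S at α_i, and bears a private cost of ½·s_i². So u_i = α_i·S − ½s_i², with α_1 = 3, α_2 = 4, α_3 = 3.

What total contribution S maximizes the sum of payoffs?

Planner FOC: ∂(Σu_j)/∂s_i = (Σα_j) − s_i = 0, so s_i^SO = Σα_j = 10 for every i; S^SO = 30.

30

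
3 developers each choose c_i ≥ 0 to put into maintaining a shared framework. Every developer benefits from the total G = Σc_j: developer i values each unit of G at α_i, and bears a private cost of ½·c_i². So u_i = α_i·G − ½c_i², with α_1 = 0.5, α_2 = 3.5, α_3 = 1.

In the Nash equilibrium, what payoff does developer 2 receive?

11.375

Developer i's FOC: ∂u_i/∂c_i = α_i − c_i = 0, so c_i* = α_i.
NE contributions = (0.5, 3.5, 1); G = 5.
u_2 = α_2·G − ½·(c_2)² = 3.5·5 − ½·3.5² = 11.375.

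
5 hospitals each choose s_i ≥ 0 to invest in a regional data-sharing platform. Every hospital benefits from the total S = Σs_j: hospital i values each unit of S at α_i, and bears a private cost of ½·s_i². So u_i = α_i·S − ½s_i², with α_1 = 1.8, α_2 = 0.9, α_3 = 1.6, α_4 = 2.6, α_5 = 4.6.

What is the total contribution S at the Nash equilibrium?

Hospital i's FOC: ∂u_i/∂s_i = α_i − s_i = 0, so s_i* = α_i.
NE contributions = (1.8, 0.9, 1.6, 2.6, 4.6); S = 11.5.

11.5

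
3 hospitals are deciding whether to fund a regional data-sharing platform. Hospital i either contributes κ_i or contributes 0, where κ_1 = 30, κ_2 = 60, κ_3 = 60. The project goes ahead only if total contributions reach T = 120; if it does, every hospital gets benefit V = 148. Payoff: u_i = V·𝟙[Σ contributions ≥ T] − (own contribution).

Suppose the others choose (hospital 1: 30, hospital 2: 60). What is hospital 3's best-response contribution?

60

Others' total = 90. Contributing 60 brings total to 150 ≥ 120: gain V − κ_3 = 88.
Best response: 60.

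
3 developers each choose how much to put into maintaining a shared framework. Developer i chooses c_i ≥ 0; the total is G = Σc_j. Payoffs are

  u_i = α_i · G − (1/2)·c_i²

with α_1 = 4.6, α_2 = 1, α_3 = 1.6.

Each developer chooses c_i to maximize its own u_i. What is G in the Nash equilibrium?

Developer i's FOC: ∂u_i/∂c_i = α_i − c_i = 0, so c_i* = α_i.
NE contributions = (4.6, 1, 1.6); G = 7.2.

7.2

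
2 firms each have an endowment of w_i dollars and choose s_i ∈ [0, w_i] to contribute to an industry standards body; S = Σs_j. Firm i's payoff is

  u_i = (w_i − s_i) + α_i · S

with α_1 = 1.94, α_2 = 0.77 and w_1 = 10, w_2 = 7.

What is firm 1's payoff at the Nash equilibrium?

19.4

∂u_i/∂s_i = α_i − 1, so firm i contributes w_i if α_i > 1, else 0.
α_i > 1 for i ∈ {1}; NE contributions (10, 0), S = 10.
u_1 = (10 − 10) + 1.94·10 = 19.4.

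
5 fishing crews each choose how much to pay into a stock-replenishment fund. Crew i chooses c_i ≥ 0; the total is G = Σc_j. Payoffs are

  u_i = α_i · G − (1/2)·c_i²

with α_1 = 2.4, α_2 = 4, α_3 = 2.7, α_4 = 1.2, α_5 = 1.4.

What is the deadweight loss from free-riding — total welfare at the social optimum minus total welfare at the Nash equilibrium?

Crew i's FOC: ∂u_i/∂c_i = α_i − c_i = 0, so c_i* = α_i.
NE contributions = (2.4, 4, 2.7, 1.2, 1.4); G = 11.7.
W^NE = (Σα)·G − ½Σα_i² = 11.7² − ½·32.45 = 120.665.
Planner sets c_i = Σα_j = 11.7 for every i, so G^SO = 5·11.7 = 58.5.
W^SO = (Σα)·G^SO − ½·5·(Σα)² = (5/2)·11.7² = 342.225.
Deadweight loss = W^SO − W^NE = 221.56.

221.56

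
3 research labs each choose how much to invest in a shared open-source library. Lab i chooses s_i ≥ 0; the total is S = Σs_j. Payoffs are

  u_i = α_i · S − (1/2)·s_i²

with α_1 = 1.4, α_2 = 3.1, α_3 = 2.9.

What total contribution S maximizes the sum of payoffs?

Planner FOC: ∂(Σu_j)/∂s_i = (Σα_j) − s_i = 0, so s_i^SO = Σα_j = 7.4 for every i; S^SO = 22.2.

22.2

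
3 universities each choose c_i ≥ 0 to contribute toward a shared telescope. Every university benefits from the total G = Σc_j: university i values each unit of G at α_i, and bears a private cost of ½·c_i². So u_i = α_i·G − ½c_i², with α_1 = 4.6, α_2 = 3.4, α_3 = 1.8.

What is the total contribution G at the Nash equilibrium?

9.8

University i's FOC: ∂u_i/∂c_i = α_i − c_i = 0, so c_i* = α_i.
NE contributions = (4.6, 3.4, 1.8); G = 9.8.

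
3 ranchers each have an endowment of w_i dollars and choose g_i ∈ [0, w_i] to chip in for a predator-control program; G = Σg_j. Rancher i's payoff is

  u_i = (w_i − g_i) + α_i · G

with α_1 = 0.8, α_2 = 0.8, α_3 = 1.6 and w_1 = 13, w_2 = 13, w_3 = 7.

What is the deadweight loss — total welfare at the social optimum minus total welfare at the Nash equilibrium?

∂u_i/∂g_i = α_i − 1, so rancher i contributes w_i if α_i > 1, else 0.
α_i > 1 for i ∈ {3}; NE contributions (0, 0, 7), G = 7.
W^NE = Σw_i − G^NE + (Σα_i)·G^NE = 33 + 2.2·7 = 48.4.
Planner: ∂(Σu_j)/∂g_i = Σα_j − 1 = 2.2 > 0, so everyone contributes w_i; G^SO = 33, W^SO = 33 + 2.2·33 = 105.6.
Deadweight loss = 57.2.

57.2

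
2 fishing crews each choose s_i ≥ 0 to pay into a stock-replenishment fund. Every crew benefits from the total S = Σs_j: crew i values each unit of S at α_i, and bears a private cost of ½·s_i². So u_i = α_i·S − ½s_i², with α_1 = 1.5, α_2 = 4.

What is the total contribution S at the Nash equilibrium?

Crew i's FOC: ∂u_i/∂s_i = α_i − s_i = 0, so s_i* = α_i.
NE contributions = (1.5, 4); S = 5.5.

5.5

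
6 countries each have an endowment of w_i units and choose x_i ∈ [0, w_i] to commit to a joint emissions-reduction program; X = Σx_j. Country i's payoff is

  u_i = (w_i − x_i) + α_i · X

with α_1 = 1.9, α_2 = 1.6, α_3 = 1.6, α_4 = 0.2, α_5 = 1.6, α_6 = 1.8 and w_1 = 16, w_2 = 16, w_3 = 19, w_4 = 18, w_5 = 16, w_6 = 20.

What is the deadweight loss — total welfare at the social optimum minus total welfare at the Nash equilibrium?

138.6

∂u_i/∂x_i = α_i − 1, so country i contributes w_i if α_i > 1, else 0.
α_i > 1 for i ∈ {1, 2, 3, 5, 6}; NE contributions (16, 16, 19, 0, 16, 20), X = 87.
W^NE = Σw_i − X^NE + (Σα_i)·X^NE = 105 + 7.7·87 = 774.9.
Planner: ∂(Σu_j)/∂x_i = Σα_j − 1 = 7.7 > 0, so everyone contributes w_i; X^SO = 105, W^SO = 105 + 7.7·105 = 913.5.
Deadweight loss = 138.6.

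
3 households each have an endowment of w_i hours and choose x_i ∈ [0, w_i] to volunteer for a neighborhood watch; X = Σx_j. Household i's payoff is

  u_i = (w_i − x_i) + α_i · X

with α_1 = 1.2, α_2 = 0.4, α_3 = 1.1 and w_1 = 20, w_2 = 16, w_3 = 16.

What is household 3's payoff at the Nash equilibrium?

∂u_i/∂x_i = α_i − 1, so household i contributes w_i if α_i > 1, else 0.
α_i > 1 for i ∈ {1, 3}; NE contributions (20, 0, 16), X = 36.
u_3 = (16 − 16) + 1.1·36 = 39.6.

39.6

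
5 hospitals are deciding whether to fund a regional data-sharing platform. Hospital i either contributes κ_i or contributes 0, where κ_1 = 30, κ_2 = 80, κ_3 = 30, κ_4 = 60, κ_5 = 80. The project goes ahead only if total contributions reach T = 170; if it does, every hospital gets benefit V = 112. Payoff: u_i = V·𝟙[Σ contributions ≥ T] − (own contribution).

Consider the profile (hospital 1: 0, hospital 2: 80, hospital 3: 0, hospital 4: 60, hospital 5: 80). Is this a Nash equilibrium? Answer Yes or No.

Total = 220 ≥ 170: provided.
Hospital 1 (pledges 0, payoff 112): pledging 30 → total 250, payoff 82. No gain.
Hospital 2 (pledges 80, payoff 32): dropping to 0 → total 140, payoff 0. No gain.
Hospital 3 (pledges 0, payoff 112): pledging 30 → total 250, payoff 82. No gain.
Hospital 4 (pledges 60, payoff 52): dropping to 0 → total 160, payoff 0. No gain.
Hospital 5 (pledges 80, payoff 32): dropping to 0 → total 140, payoff 0. No gain.

Yes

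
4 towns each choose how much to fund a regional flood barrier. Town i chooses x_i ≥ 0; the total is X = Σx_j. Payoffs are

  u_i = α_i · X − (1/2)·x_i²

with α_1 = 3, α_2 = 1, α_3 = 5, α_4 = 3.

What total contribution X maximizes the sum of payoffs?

48

Planner FOC: ∂(Σu_j)/∂x_i = (Σα_j) − x_i = 0, so x_i^SO = Σα_j = 12 for every i; X^SO = 48.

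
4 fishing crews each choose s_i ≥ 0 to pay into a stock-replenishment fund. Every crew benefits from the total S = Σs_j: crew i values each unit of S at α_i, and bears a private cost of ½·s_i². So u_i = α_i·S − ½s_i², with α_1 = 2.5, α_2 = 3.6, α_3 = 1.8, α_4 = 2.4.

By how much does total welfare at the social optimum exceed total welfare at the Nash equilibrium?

Crew i's FOC: ∂u_i/∂s_i = α_i − s_i = 0, so s_i* = α_i.
NE contributions = (2.5, 3.6, 1.8, 2.4); S = 10.3.
W^NE = (Σα)·S − ½Σα_i² = 10.3² − ½·28.21 = 91.985.
Planner sets s_i = Σα_j = 10.3 for every i, so S^SO = 4·10.3 = 41.2.
W^SO = (Σα)·S^SO − ½·4·(Σα)² = (4/2)·10.3² = 212.18.
Deadweight loss = W^SO − W^NE = 120.195.

120.195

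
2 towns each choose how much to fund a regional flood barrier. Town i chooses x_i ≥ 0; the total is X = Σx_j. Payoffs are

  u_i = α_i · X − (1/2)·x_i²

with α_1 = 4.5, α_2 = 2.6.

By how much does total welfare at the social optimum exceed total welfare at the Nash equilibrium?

13.505

Town i's FOC: ∂u_i/∂x_i = α_i − x_i = 0, so x_i* = α_i.
NE contributions = (4.5, 2.6); X = 7.1.
W^NE = (Σα)·X − ½Σα_i² = 7.1² − ½·27.01 = 36.905.
Planner sets x_i = Σα_j = 7.1 for every i, so X^SO = 2·7.1 = 14.2.
W^SO = (Σα)·X^SO − ½·2·(Σα)² = (2/2)·7.1² = 50.41.
Deadweight loss = W^SO − W^NE = 13.505.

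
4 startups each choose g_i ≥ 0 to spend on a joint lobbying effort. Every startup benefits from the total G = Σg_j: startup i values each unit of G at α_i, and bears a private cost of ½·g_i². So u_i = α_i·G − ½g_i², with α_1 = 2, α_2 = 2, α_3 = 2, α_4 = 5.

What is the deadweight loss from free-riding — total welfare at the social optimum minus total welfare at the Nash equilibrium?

139.5

Startup i's FOC: ∂u_i/∂g_i = α_i − g_i = 0, so g_i* = α_i.
NE contributions = (2, 2, 2, 5); G = 11.
W^NE = (Σα)·G − ½Σα_i² = 11² − ½·37 = 102.5.
Planner sets g_i = Σα_j = 11 for every i, so G^SO = 4·11 = 44.
W^SO = (Σα)·G^SO − ½·4·(Σα)² = (4/2)·11² = 242.
Deadweight loss = W^SO − W^NE = 139.5.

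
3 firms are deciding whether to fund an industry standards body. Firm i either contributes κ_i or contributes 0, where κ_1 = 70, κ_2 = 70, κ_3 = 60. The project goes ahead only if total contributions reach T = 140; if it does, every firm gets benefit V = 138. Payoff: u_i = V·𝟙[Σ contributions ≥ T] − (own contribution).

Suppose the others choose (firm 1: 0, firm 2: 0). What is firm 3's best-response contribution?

0

Others' total = 0. Even contributing 60 gives 60 < 140: no benefit either way.
Best response: 0.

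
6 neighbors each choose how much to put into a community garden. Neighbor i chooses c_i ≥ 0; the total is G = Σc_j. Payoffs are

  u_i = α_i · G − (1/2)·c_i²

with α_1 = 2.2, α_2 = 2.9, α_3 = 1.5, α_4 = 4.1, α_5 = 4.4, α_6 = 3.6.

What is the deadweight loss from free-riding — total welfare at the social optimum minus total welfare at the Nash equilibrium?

Neighbor i's FOC: ∂u_i/∂c_i = α_i − c_i = 0, so c_i* = α_i.
NE contributions = (2.2, 2.9, 1.5, 4.1, 4.4, 3.6); G = 18.7.
W^NE = (Σα)·G − ½Σα_i² = 18.7² − ½·64.63 = 317.375.
Planner sets c_i = Σα_j = 18.7 for every i, so G^SO = 6·18.7 = 112.2.
W^SO = (Σα)·G^SO − ½·6·(Σα)² = (6/2)·18.7² = 1049.07.
Deadweight loss = W^SO − W^NE = 731.695.

731.695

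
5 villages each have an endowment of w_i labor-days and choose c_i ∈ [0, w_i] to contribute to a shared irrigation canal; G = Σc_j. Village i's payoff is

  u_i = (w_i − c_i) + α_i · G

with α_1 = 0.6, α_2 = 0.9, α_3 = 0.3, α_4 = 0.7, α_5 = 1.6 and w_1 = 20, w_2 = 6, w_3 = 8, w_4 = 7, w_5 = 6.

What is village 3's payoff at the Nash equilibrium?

∂u_i/∂c_i = α_i − 1, so village i contributes w_i if α_i > 1, else 0.
α_i > 1 for i ∈ {5}; NE contributions (0, 0, 0, 0, 6), G = 6.
u_3 = (8 − 0) + 0.3·6 = 9.8.

9.8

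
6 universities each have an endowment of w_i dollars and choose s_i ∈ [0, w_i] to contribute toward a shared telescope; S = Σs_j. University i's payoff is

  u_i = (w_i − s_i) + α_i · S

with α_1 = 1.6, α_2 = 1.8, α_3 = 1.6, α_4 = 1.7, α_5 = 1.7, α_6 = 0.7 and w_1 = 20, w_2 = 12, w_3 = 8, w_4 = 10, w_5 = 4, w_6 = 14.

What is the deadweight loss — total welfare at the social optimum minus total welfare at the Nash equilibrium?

∂u_i/∂s_i = α_i − 1, so university i contributes w_i if α_i > 1, else 0.
α_i > 1 for i ∈ {1, 2, 3, 4, 5}; NE contributions (20, 12, 8, 10, 4, 0), S = 54.
W^NE = Σw_i − S^NE + (Σα_i)·S^NE = 68 + 8.1·54 = 505.4.
Planner: ∂(Σu_j)/∂s_i = Σα_j − 1 = 8.1 > 0, so everyone contributes w_i; S^SO = 68, W^SO = 68 + 8.1·68 = 618.8.
Deadweight loss = 113.4.

113.4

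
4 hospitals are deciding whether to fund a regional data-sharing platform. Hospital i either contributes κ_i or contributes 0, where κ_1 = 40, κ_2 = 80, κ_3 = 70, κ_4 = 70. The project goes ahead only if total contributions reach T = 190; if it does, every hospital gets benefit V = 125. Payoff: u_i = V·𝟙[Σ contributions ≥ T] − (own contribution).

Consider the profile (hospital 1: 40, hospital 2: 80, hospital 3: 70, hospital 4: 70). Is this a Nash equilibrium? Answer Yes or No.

Total = 260 ≥ 190: provided.
Hospital 1 (pledges 40, payoff 85): dropping to 0 → total 220, payoff 125. Profitable deviation.

No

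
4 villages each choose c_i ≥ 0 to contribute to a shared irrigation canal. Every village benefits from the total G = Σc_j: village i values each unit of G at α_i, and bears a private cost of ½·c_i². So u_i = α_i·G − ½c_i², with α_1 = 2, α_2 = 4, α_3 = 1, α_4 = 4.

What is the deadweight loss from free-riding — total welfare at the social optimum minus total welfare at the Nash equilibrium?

139.5

Village i's FOC: ∂u_i/∂c_i = α_i − c_i = 0, so c_i* = α_i.
NE contributions = (2, 4, 1, 4); G = 11.
W^NE = (Σα)·G − ½Σα_i² = 11² − ½·37 = 102.5.
Planner sets c_i = Σα_j = 11 for every i, so G^SO = 4·11 = 44.
W^SO = (Σα)·G^SO − ½·4·(Σα)² = (4/2)·11² = 242.
Deadweight loss = W^SO − W^NE = 139.5.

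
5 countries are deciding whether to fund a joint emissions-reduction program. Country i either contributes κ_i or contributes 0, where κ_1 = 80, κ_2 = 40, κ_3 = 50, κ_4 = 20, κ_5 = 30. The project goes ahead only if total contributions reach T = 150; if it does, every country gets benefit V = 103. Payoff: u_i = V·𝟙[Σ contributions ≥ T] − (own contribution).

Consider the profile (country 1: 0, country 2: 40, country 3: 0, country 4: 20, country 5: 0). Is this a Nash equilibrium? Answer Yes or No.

No

Total = 60 < 150: not provided.
Country 1 (pledges 0, payoff 0): pledging 80 → total 140, payoff -80. No gain.
Country 2 (pledges 40, payoff -40): dropping to 0 → total 20, payoff 0. Profitable deviation.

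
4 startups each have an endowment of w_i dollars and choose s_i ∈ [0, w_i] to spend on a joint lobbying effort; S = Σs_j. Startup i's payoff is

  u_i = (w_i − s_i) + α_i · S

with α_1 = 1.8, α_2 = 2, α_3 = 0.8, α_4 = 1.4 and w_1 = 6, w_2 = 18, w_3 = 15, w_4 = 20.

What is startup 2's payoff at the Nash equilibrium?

∂u_i/∂s_i = α_i − 1, so startup i contributes w_i if α_i > 1, else 0.
α_i > 1 for i ∈ {1, 2, 4}; NE contributions (6, 18, 0, 20), S = 44.
u_2 = (18 − 18) + 2·44 = 88.

88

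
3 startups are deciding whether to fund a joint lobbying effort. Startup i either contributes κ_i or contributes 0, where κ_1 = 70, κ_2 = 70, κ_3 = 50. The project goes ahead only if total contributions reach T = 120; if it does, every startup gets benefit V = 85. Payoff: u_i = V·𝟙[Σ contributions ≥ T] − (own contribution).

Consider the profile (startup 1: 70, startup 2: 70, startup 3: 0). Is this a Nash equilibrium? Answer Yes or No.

Total = 140 ≥ 120: provided.
Startup 1 (pledges 70, payoff 15): dropping to 0 → total 70, payoff 0. No gain.
Startup 2 (pledges 70, payoff 15): dropping to 0 → total 70, payoff 0. No gain.
Startup 3 (pledges 0, payoff 85): pledging 50 → total 190, payoff 35. No gain.

Yes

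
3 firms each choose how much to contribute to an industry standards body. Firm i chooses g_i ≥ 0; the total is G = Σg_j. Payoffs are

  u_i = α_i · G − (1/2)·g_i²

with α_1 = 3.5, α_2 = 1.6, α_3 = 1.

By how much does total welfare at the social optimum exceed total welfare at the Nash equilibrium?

Firm i's FOC: ∂u_i/∂g_i = α_i − g_i = 0, so g_i* = α_i.
NE contributions = (3.5, 1.6, 1); G = 6.1.
W^NE = (Σα)·G − ½Σα_i² = 6.1² − ½·15.81 = 29.305.
Planner sets g_i = Σα_j = 6.1 for every i, so G^SO = 3·6.1 = 18.3.
W^SO = (Σα)·G^SO − ½·3·(Σα)² = (3/2)·6.1² = 55.815.
Deadweight loss = W^SO − W^NE = 26.51.

26.51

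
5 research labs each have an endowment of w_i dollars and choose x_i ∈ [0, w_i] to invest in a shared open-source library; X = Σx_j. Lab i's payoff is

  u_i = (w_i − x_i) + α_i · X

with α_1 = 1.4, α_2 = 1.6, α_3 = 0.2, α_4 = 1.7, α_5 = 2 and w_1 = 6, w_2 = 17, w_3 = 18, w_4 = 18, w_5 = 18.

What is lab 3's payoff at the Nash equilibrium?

∂u_i/∂x_i = α_i − 1, so lab i contributes w_i if α_i > 1, else 0.
α_i > 1 for i ∈ {1, 2, 4, 5}; NE contributions (6, 17, 0, 18, 18), X = 59.
u_3 = (18 − 0) + 0.2·59 = 29.8.

29.8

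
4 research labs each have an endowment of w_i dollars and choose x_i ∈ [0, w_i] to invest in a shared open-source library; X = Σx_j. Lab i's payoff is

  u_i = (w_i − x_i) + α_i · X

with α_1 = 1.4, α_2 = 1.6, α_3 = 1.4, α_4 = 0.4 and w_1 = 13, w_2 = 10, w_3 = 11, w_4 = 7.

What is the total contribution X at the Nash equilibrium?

∂u_i/∂x_i = α_i − 1, so lab i contributes w_i if α_i > 1, else 0.
α_i > 1 for i ∈ {1, 2, 3}; NE contributions (13, 10, 11, 0), X = 34.

34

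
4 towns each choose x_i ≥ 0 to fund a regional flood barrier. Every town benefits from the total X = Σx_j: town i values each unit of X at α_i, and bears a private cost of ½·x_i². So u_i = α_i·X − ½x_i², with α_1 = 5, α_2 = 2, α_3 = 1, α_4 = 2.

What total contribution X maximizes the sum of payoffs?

Planner FOC: ∂(Σu_j)/∂x_i = (Σα_j) − x_i = 0, so x_i^SO = Σα_j = 10 for every i; X^SO = 40.

40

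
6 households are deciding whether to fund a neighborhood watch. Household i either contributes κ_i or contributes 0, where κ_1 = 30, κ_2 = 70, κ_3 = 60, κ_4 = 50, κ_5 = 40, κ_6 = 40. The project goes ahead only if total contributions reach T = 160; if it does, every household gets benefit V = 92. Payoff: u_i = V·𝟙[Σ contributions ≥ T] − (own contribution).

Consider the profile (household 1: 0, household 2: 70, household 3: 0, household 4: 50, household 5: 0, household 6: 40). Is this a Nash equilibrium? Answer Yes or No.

Total = 160 ≥ 160: provided.
Household 1 (pledges 0, payoff 92): pledging 30 → total 190, payoff 62. No gain.
Household 2 (pledges 70, payoff 22): dropping to 0 → total 90, payoff 0. No gain.
Household 3 (pledges 0, payoff 92): pledging 60 → total 220, payoff 32. No gain.
Household 4 (pledges 50, payoff 42): dropping to 0 → total 110, payoff 0. No gain.
Household 5 (pledges 0, payoff 92): pledging 40 → total 200, payoff 52. No gain.
Household 6 (pledges 40, payoff 52): dropping to 0 → total 120, payoff 0. No gain.

Yes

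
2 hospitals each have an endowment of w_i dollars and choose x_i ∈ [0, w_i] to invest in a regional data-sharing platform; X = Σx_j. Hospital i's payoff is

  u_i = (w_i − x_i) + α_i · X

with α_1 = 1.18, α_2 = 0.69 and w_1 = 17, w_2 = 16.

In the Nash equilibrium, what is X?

17

∂u_i/∂x_i = α_i − 1, so hospital i contributes w_i if α_i > 1, else 0.
α_i > 1 for i ∈ {1}; NE contributions (17, 0), X = 17.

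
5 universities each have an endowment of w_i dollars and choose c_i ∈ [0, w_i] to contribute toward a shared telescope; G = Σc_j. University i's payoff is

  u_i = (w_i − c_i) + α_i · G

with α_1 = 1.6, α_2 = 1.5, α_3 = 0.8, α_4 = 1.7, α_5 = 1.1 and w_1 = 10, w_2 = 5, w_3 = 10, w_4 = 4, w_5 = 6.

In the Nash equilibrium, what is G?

∂u_i/∂c_i = α_i − 1, so university i contributes w_i if α_i > 1, else 0.
α_i > 1 for i ∈ {1, 2, 4, 5}; NE contributions (10, 5, 0, 4, 6), G = 25.

25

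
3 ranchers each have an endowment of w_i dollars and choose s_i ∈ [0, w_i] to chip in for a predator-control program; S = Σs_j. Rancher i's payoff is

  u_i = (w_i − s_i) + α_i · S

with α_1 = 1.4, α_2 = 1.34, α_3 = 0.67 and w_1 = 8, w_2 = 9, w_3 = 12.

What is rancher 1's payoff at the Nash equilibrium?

∂u_i/∂s_i = α_i − 1, so rancher i contributes w_i if α_i > 1, else 0.
α_i > 1 for i ∈ {1, 2}; NE contributions (8, 9, 0), S = 17.
u_1 = (8 − 8) + 1.4·17 = 23.8.

23.8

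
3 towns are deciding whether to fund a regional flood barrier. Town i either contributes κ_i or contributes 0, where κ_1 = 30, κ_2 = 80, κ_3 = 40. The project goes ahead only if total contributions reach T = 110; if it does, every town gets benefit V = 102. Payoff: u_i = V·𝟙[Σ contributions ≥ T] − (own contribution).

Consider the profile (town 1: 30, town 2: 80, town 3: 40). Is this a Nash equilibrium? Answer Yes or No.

Total = 150 ≥ 110: provided.
Town 1 (pledges 30, payoff 72): dropping to 0 → total 120, payoff 102. Profitable deviation.

No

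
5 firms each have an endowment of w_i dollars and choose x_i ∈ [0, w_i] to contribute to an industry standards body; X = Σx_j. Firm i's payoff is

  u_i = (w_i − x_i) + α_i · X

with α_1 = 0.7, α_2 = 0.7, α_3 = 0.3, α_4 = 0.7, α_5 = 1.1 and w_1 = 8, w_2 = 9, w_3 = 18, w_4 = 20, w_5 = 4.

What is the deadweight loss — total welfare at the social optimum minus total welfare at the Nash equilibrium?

∂u_i/∂x_i = α_i − 1, so firm i contributes w_i if α_i > 1, else 0.
α_i > 1 for i ∈ {5}; NE contributions (0, 0, 0, 0, 4), X = 4.
W^NE = Σw_i − X^NE + (Σα_i)·X^NE = 59 + 2.5·4 = 69.
Planner: ∂(Σu_j)/∂x_i = Σα_j − 1 = 2.5 > 0, so everyone contributes w_i; X^SO = 59, W^SO = 59 + 2.5·59 = 206.5.
Deadweight loss = 137.5.

137.5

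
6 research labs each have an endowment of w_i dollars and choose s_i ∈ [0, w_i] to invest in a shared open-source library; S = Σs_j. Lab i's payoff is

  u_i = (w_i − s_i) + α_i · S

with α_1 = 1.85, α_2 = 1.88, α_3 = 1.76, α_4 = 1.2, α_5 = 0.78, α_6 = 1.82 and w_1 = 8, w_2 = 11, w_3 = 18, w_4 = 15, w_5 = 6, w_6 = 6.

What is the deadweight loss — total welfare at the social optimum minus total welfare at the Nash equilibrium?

49.74

∂u_i/∂s_i = α_i − 1, so lab i contributes w_i if α_i > 1, else 0.
α_i > 1 for i ∈ {1, 2, 3, 4, 6}; NE contributions (8, 11, 18, 15, 0, 6), S = 58.
W^NE = Σw_i − S^NE + (Σα_i)·S^NE = 64 + 8.29·58 = 544.82.
Planner: ∂(Σu_j)/∂s_i = Σα_j − 1 = 8.29 > 0, so everyone contributes w_i; S^SO = 64, W^SO = 64 + 8.29·64 = 594.56.
Deadweight loss = 49.74.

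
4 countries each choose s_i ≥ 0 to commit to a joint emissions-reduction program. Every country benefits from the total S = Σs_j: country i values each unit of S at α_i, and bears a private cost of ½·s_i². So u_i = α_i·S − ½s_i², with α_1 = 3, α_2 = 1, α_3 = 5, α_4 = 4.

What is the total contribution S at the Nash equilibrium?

13

Country i's FOC: ∂u_i/∂s_i = α_i − s_i = 0, so s_i* = α_i.
NE contributions = (3, 1, 5, 4); S = 13.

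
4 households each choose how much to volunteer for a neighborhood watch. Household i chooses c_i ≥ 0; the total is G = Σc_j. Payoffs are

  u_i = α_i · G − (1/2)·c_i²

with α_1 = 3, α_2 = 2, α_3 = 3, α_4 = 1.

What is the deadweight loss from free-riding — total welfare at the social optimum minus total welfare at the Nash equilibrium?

Household i's FOC: ∂u_i/∂c_i = α_i − c_i = 0, so c_i* = α_i.
NE contributions = (3, 2, 3, 1); G = 9.
W^NE = (Σα)·G − ½Σα_i² = 9² − ½·23 = 69.5.
Planner sets c_i = Σα_j = 9 for every i, so G^SO = 4·9 = 36.
W^SO = (Σα)·G^SO − ½·4·(Σα)² = (4/2)·9² = 162.
Deadweight loss = W^SO − W^NE = 92.5.

92.5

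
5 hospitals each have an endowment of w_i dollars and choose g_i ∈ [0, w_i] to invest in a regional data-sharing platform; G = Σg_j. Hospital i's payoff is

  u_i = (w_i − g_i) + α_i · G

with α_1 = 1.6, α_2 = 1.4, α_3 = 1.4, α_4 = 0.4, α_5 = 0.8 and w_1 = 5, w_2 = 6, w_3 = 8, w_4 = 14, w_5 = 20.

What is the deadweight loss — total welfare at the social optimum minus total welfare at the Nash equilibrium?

∂u_i/∂g_i = α_i − 1, so hospital i contributes w_i if α_i > 1, else 0.
α_i > 1 for i ∈ {1, 2, 3}; NE contributions (5, 6, 8, 0, 0), G = 19.
W^NE = Σw_i − G^NE + (Σα_i)·G^NE = 53 + 4.6·19 = 140.4.
Planner: ∂(Σu_j)/∂g_i = Σα_j − 1 = 4.6 > 0, so everyone contributes w_i; G^SO = 53, W^SO = 53 + 4.6·53 = 296.8.
Deadweight loss = 156.4.

156.4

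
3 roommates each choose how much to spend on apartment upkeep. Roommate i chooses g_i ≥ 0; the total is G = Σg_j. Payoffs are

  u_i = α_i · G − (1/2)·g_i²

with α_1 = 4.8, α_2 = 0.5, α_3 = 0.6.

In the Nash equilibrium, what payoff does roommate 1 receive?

Roommate i's FOC: ∂u_i/∂g_i = α_i − g_i = 0, so g_i* = α_i.
NE contributions = (4.8, 0.5, 0.6); G = 5.9.
u_1 = α_1·G − ½·(g_1)² = 4.8·5.9 − ½·4.8² = 16.8.

16.8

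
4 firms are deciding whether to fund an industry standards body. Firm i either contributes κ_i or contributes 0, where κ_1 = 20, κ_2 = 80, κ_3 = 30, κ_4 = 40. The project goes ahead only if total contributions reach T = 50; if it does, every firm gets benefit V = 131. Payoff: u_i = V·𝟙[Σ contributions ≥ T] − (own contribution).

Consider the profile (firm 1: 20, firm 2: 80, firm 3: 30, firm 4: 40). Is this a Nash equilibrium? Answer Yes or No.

Total = 170 ≥ 50: provided.
Firm 1 (pledges 20, payoff 111): dropping to 0 → total 150, payoff 131. Profitable deviation.

No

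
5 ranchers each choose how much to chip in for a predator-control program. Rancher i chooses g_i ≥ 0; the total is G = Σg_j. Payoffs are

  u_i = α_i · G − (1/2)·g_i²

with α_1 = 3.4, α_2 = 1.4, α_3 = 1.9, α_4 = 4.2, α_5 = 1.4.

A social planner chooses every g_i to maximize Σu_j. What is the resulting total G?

Planner FOC: ∂(Σu_j)/∂g_i = (Σα_j) − g_i = 0, so g_i^SO = Σα_j = 12.3 for every i; G^SO = 61.5.

61.5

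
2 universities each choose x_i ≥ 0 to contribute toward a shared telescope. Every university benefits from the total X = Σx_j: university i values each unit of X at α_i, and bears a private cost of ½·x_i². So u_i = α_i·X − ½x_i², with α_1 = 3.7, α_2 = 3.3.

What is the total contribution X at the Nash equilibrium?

University i's FOC: ∂u_i/∂x_i = α_i − x_i = 0, so x_i* = α_i.
NE contributions = (3.7, 3.3); X = 7.

7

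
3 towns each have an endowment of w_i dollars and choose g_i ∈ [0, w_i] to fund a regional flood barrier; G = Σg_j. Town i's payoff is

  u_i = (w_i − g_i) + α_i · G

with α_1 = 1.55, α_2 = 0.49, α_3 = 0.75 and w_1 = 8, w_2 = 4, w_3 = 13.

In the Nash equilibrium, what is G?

∂u_i/∂g_i = α_i − 1, so town i contributes w_i if α_i > 1, else 0.
α_i > 1 for i ∈ {1}; NE contributions (8, 0, 0), G = 8.

8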